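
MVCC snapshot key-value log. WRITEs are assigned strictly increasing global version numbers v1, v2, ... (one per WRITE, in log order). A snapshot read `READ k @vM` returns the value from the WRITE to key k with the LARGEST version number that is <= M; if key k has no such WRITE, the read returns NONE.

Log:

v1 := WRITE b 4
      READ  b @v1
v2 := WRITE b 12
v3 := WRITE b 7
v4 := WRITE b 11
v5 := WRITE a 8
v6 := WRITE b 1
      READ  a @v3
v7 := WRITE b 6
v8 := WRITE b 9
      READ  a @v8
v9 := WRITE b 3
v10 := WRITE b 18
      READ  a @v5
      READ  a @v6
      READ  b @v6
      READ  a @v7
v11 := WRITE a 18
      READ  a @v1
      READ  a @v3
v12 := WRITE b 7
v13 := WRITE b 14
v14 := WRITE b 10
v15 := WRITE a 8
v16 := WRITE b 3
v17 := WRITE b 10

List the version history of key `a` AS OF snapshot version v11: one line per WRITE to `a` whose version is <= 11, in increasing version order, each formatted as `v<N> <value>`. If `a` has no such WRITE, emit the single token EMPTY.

Answer: v5 8
v11 18

Derivation:
Scan writes for key=a with version <= 11:
  v1 WRITE b 4 -> skip
  v2 WRITE b 12 -> skip
  v3 WRITE b 7 -> skip
  v4 WRITE b 11 -> skip
  v5 WRITE a 8 -> keep
  v6 WRITE b 1 -> skip
  v7 WRITE b 6 -> skip
  v8 WRITE b 9 -> skip
  v9 WRITE b 3 -> skip
  v10 WRITE b 18 -> skip
  v11 WRITE a 18 -> keep
  v12 WRITE b 7 -> skip
  v13 WRITE b 14 -> skip
  v14 WRITE b 10 -> skip
  v15 WRITE a 8 -> drop (> snap)
  v16 WRITE b 3 -> skip
  v17 WRITE b 10 -> skip
Collected: [(5, 8), (11, 18)]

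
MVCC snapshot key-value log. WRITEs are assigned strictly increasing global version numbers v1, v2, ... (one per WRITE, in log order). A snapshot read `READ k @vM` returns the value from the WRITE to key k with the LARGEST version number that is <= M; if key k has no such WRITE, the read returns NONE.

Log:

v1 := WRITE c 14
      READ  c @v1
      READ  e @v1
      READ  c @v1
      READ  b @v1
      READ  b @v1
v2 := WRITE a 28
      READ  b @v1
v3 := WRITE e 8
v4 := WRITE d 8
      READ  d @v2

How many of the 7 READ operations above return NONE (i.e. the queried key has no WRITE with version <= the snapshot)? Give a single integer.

v1: WRITE c=14  (c history now [(1, 14)])
READ c @v1: history=[(1, 14)] -> pick v1 -> 14
READ e @v1: history=[] -> no version <= 1 -> NONE
READ c @v1: history=[(1, 14)] -> pick v1 -> 14
READ b @v1: history=[] -> no version <= 1 -> NONE
READ b @v1: history=[] -> no version <= 1 -> NONE
v2: WRITE a=28  (a history now [(2, 28)])
READ b @v1: history=[] -> no version <= 1 -> NONE
v3: WRITE e=8  (e history now [(3, 8)])
v4: WRITE d=8  (d history now [(4, 8)])
READ d @v2: history=[(4, 8)] -> no version <= 2 -> NONE
Read results in order: ['14', 'NONE', '14', 'NONE', 'NONE', 'NONE', 'NONE']
NONE count = 5

Answer: 5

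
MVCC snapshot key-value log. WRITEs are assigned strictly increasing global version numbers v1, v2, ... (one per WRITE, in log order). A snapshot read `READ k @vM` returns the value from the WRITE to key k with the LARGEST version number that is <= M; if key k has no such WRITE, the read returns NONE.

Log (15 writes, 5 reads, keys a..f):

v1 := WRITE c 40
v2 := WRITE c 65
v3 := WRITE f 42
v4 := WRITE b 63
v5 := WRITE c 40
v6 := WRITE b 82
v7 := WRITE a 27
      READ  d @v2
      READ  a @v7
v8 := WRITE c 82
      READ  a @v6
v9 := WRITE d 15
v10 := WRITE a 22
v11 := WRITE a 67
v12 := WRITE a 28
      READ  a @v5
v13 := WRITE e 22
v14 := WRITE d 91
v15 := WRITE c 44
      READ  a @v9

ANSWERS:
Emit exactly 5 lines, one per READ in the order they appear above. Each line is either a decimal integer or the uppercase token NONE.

Answer: NONE
27
NONE
NONE
27

Derivation:
v1: WRITE c=40  (c history now [(1, 40)])
v2: WRITE c=65  (c history now [(1, 40), (2, 65)])
v3: WRITE f=42  (f history now [(3, 42)])
v4: WRITE b=63  (b history now [(4, 63)])
v5: WRITE c=40  (c history now [(1, 40), (2, 65), (5, 40)])
v6: WRITE b=82  (b history now [(4, 63), (6, 82)])
v7: WRITE a=27  (a history now [(7, 27)])
READ d @v2: history=[] -> no version <= 2 -> NONE
READ a @v7: history=[(7, 27)] -> pick v7 -> 27
v8: WRITE c=82  (c history now [(1, 40), (2, 65), (5, 40), (8, 82)])
READ a @v6: history=[(7, 27)] -> no version <= 6 -> NONE
v9: WRITE d=15  (d history now [(9, 15)])
v10: WRITE a=22  (a history now [(7, 27), (10, 22)])
v11: WRITE a=67  (a history now [(7, 27), (10, 22), (11, 67)])
v12: WRITE a=28  (a history now [(7, 27), (10, 22), (11, 67), (12, 28)])
READ a @v5: history=[(7, 27), (10, 22), (11, 67), (12, 28)] -> no version <= 5 -> NONE
v13: WRITE e=22  (e history now [(13, 22)])
v14: WRITE d=91  (d history now [(9, 15), (14, 91)])
v15: WRITE c=44  (c history now [(1, 40), (2, 65), (5, 40), (8, 82), (15, 44)])
READ a @v9: history=[(7, 27), (10, 22), (11, 67), (12, 28)] -> pick v7 -> 27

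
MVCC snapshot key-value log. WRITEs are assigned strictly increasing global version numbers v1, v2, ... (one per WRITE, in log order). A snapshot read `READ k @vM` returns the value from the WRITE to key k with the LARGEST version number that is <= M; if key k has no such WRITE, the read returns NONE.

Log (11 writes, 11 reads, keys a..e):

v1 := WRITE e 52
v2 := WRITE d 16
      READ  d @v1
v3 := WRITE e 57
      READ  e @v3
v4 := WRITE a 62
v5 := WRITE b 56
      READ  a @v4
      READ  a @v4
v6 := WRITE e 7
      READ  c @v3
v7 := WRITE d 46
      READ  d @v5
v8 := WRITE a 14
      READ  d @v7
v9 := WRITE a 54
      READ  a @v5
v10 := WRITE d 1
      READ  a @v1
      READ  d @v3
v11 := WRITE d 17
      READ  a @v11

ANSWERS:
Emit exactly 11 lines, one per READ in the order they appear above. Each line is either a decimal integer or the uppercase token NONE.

Answer: NONE
57
62
62
NONE
16
46
62
NONE
16
54

Derivation:
v1: WRITE e=52  (e history now [(1, 52)])
v2: WRITE d=16  (d history now [(2, 16)])
READ d @v1: history=[(2, 16)] -> no version <= 1 -> NONE
v3: WRITE e=57  (e history now [(1, 52), (3, 57)])
READ e @v3: history=[(1, 52), (3, 57)] -> pick v3 -> 57
v4: WRITE a=62  (a history now [(4, 62)])
v5: WRITE b=56  (b history now [(5, 56)])
READ a @v4: history=[(4, 62)] -> pick v4 -> 62
READ a @v4: history=[(4, 62)] -> pick v4 -> 62
v6: WRITE e=7  (e history now [(1, 52), (3, 57), (6, 7)])
READ c @v3: history=[] -> no version <= 3 -> NONE
v7: WRITE d=46  (d history now [(2, 16), (7, 46)])
READ d @v5: history=[(2, 16), (7, 46)] -> pick v2 -> 16
v8: WRITE a=14  (a history now [(4, 62), (8, 14)])
READ d @v7: history=[(2, 16), (7, 46)] -> pick v7 -> 46
v9: WRITE a=54  (a history now [(4, 62), (8, 14), (9, 54)])
READ a @v5: history=[(4, 62), (8, 14), (9, 54)] -> pick v4 -> 62
v10: WRITE d=1  (d history now [(2, 16), (7, 46), (10, 1)])
READ a @v1: history=[(4, 62), (8, 14), (9, 54)] -> no version <= 1 -> NONE
READ d @v3: history=[(2, 16), (7, 46), (10, 1)] -> pick v2 -> 16
v11: WRITE d=17  (d history now [(2, 16), (7, 46), (10, 1), (11, 17)])
READ a @v11: history=[(4, 62), (8, 14), (9, 54)] -> pick v9 -> 54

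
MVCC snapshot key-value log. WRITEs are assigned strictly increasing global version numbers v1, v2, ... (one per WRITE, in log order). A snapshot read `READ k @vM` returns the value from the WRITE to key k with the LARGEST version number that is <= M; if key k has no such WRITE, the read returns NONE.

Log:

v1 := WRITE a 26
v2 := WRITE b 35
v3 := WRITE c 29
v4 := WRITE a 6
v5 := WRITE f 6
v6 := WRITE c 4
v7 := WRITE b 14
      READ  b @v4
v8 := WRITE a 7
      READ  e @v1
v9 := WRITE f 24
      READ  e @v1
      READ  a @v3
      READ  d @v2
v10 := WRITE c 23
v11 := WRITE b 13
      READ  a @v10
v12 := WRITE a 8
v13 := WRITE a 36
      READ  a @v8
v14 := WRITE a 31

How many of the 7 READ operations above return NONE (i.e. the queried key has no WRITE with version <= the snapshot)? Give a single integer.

v1: WRITE a=26  (a history now [(1, 26)])
v2: WRITE b=35  (b history now [(2, 35)])
v3: WRITE c=29  (c history now [(3, 29)])
v4: WRITE a=6  (a history now [(1, 26), (4, 6)])
v5: WRITE f=6  (f history now [(5, 6)])
v6: WRITE c=4  (c history now [(3, 29), (6, 4)])
v7: WRITE b=14  (b history now [(2, 35), (7, 14)])
READ b @v4: history=[(2, 35), (7, 14)] -> pick v2 -> 35
v8: WRITE a=7  (a history now [(1, 26), (4, 6), (8, 7)])
READ e @v1: history=[] -> no version <= 1 -> NONE
v9: WRITE f=24  (f history now [(5, 6), (9, 24)])
READ e @v1: history=[] -> no version <= 1 -> NONE
READ a @v3: history=[(1, 26), (4, 6), (8, 7)] -> pick v1 -> 26
READ d @v2: history=[] -> no version <= 2 -> NONE
v10: WRITE c=23  (c history now [(3, 29), (6, 4), (10, 23)])
v11: WRITE b=13  (b history now [(2, 35), (7, 14), (11, 13)])
READ a @v10: history=[(1, 26), (4, 6), (8, 7)] -> pick v8 -> 7
v12: WRITE a=8  (a history now [(1, 26), (4, 6), (8, 7), (12, 8)])
v13: WRITE a=36  (a history now [(1, 26), (4, 6), (8, 7), (12, 8), (13, 36)])
READ a @v8: history=[(1, 26), (4, 6), (8, 7), (12, 8), (13, 36)] -> pick v8 -> 7
v14: WRITE a=31  (a history now [(1, 26), (4, 6), (8, 7), (12, 8), (13, 36), (14, 31)])
Read results in order: ['35', 'NONE', 'NONE', '26', 'NONE', '7', '7']
NONE count = 3

Answer: 3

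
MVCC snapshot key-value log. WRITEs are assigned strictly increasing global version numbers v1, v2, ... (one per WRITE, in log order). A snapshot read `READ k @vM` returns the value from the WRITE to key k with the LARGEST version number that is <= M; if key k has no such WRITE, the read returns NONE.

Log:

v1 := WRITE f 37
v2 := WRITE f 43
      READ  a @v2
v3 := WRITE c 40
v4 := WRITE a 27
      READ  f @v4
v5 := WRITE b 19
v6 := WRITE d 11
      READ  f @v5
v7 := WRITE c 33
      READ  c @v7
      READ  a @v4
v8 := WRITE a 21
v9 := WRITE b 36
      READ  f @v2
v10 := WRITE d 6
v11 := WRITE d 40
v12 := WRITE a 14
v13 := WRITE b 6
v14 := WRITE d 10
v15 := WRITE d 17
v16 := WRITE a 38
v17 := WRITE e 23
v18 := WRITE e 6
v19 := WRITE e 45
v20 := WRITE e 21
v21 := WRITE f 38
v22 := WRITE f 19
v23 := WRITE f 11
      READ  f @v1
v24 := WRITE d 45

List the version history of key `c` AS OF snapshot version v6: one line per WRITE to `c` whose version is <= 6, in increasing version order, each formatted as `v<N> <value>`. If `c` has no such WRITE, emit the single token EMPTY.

Answer: v3 40

Derivation:
Scan writes for key=c with version <= 6:
  v1 WRITE f 37 -> skip
  v2 WRITE f 43 -> skip
  v3 WRITE c 40 -> keep
  v4 WRITE a 27 -> skip
  v5 WRITE b 19 -> skip
  v6 WRITE d 11 -> skip
  v7 WRITE c 33 -> drop (> snap)
  v8 WRITE a 21 -> skip
  v9 WRITE b 36 -> skip
  v10 WRITE d 6 -> skip
  v11 WRITE d 40 -> skip
  v12 WRITE a 14 -> skip
  v13 WRITE b 6 -> skip
  v14 WRITE d 10 -> skip
  v15 WRITE d 17 -> skip
  v16 WRITE a 38 -> skip
  v17 WRITE e 23 -> skip
  v18 WRITE e 6 -> skip
  v19 WRITE e 45 -> skip
  v20 WRITE e 21 -> skip
  v21 WRITE f 38 -> skip
  v22 WRITE f 19 -> skip
  v23 WRITE f 11 -> skip
  v24 WRITE d 45 -> skip
Collected: [(3, 40)]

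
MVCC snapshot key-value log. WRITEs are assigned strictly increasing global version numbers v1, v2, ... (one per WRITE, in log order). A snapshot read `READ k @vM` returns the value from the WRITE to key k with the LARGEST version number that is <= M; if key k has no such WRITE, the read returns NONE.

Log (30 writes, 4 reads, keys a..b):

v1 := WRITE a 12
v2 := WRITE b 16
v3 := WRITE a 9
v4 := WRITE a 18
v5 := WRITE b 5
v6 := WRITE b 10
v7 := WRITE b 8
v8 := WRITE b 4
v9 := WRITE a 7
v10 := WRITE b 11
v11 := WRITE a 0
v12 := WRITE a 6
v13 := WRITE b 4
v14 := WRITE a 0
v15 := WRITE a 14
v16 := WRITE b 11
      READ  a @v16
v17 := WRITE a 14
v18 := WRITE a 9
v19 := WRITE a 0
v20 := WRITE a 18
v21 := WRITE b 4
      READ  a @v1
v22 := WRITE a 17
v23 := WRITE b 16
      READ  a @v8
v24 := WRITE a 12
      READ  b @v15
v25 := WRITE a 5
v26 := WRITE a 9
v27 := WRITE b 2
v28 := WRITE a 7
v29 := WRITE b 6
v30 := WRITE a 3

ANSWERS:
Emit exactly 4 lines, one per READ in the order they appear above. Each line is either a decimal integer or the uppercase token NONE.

v1: WRITE a=12  (a history now [(1, 12)])
v2: WRITE b=16  (b history now [(2, 16)])
v3: WRITE a=9  (a history now [(1, 12), (3, 9)])
v4: WRITE a=18  (a history now [(1, 12), (3, 9), (4, 18)])
v5: WRITE b=5  (b history now [(2, 16), (5, 5)])
v6: WRITE b=10  (b history now [(2, 16), (5, 5), (6, 10)])
v7: WRITE b=8  (b history now [(2, 16), (5, 5), (6, 10), (7, 8)])
v8: WRITE b=4  (b history now [(2, 16), (5, 5), (6, 10), (7, 8), (8, 4)])
v9: WRITE a=7  (a history now [(1, 12), (3, 9), (4, 18), (9, 7)])
v10: WRITE b=11  (b history now [(2, 16), (5, 5), (6, 10), (7, 8), (8, 4), (10, 11)])
v11: WRITE a=0  (a history now [(1, 12), (3, 9), (4, 18), (9, 7), (11, 0)])
v12: WRITE a=6  (a history now [(1, 12), (3, 9), (4, 18), (9, 7), (11, 0), (12, 6)])
v13: WRITE b=4  (b history now [(2, 16), (5, 5), (6, 10), (7, 8), (8, 4), (10, 11), (13, 4)])
v14: WRITE a=0  (a history now [(1, 12), (3, 9), (4, 18), (9, 7), (11, 0), (12, 6), (14, 0)])
v15: WRITE a=14  (a history now [(1, 12), (3, 9), (4, 18), (9, 7), (11, 0), (12, 6), (14, 0), (15, 14)])
v16: WRITE b=11  (b history now [(2, 16), (5, 5), (6, 10), (7, 8), (8, 4), (10, 11), (13, 4), (16, 11)])
READ a @v16: history=[(1, 12), (3, 9), (4, 18), (9, 7), (11, 0), (12, 6), (14, 0), (15, 14)] -> pick v15 -> 14
v17: WRITE a=14  (a history now [(1, 12), (3, 9), (4, 18), (9, 7), (11, 0), (12, 6), (14, 0), (15, 14), (17, 14)])
v18: WRITE a=9  (a history now [(1, 12), (3, 9), (4, 18), (9, 7), (11, 0), (12, 6), (14, 0), (15, 14), (17, 14), (18, 9)])
v19: WRITE a=0  (a history now [(1, 12), (3, 9), (4, 18), (9, 7), (11, 0), (12, 6), (14, 0), (15, 14), (17, 14), (18, 9), (19, 0)])
v20: WRITE a=18  (a history now [(1, 12), (3, 9), (4, 18), (9, 7), (11, 0), (12, 6), (14, 0), (15, 14), (17, 14), (18, 9), (19, 0), (20, 18)])
v21: WRITE b=4  (b history now [(2, 16), (5, 5), (6, 10), (7, 8), (8, 4), (10, 11), (13, 4), (16, 11), (21, 4)])
READ a @v1: history=[(1, 12), (3, 9), (4, 18), (9, 7), (11, 0), (12, 6), (14, 0), (15, 14), (17, 14), (18, 9), (19, 0), (20, 18)] -> pick v1 -> 12
v22: WRITE a=17  (a history now [(1, 12), (3, 9), (4, 18), (9, 7), (11, 0), (12, 6), (14, 0), (15, 14), (17, 14), (18, 9), (19, 0), (20, 18), (22, 17)])
v23: WRITE b=16  (b history now [(2, 16), (5, 5), (6, 10), (7, 8), (8, 4), (10, 11), (13, 4), (16, 11), (21, 4), (23, 16)])
READ a @v8: history=[(1, 12), (3, 9), (4, 18), (9, 7), (11, 0), (12, 6), (14, 0), (15, 14), (17, 14), (18, 9), (19, 0), (20, 18), (22, 17)] -> pick v4 -> 18
v24: WRITE a=12  (a history now [(1, 12), (3, 9), (4, 18), (9, 7), (11, 0), (12, 6), (14, 0), (15, 14), (17, 14), (18, 9), (19, 0), (20, 18), (22, 17), (24, 12)])
READ b @v15: history=[(2, 16), (5, 5), (6, 10), (7, 8), (8, 4), (10, 11), (13, 4), (16, 11), (21, 4), (23, 16)] -> pick v13 -> 4
v25: WRITE a=5  (a history now [(1, 12), (3, 9), (4, 18), (9, 7), (11, 0), (12, 6), (14, 0), (15, 14), (17, 14), (18, 9), (19, 0), (20, 18), (22, 17), (24, 12), (25, 5)])
v26: WRITE a=9  (a history now [(1, 12), (3, 9), (4, 18), (9, 7), (11, 0), (12, 6), (14, 0), (15, 14), (17, 14), (18, 9), (19, 0), (20, 18), (22, 17), (24, 12), (25, 5), (26, 9)])
v27: WRITE b=2  (b history now [(2, 16), (5, 5), (6, 10), (7, 8), (8, 4), (10, 11), (13, 4), (16, 11), (21, 4), (23, 16), (27, 2)])
v28: WRITE a=7  (a history now [(1, 12), (3, 9), (4, 18), (9, 7), (11, 0), (12, 6), (14, 0), (15, 14), (17, 14), (18, 9), (19, 0), (20, 18), (22, 17), (24, 12), (25, 5), (26, 9), (28, 7)])
v29: WRITE b=6  (b history now [(2, 16), (5, 5), (6, 10), (7, 8), (8, 4), (10, 11), (13, 4), (16, 11), (21, 4), (23, 16), (27, 2), (29, 6)])
v30: WRITE a=3  (a history now [(1, 12), (3, 9), (4, 18), (9, 7), (11, 0), (12, 6), (14, 0), (15, 14), (17, 14), (18, 9), (19, 0), (20, 18), (22, 17), (24, 12), (25, 5), (26, 9), (28, 7), (30, 3)])

Answer: 14
12
18
4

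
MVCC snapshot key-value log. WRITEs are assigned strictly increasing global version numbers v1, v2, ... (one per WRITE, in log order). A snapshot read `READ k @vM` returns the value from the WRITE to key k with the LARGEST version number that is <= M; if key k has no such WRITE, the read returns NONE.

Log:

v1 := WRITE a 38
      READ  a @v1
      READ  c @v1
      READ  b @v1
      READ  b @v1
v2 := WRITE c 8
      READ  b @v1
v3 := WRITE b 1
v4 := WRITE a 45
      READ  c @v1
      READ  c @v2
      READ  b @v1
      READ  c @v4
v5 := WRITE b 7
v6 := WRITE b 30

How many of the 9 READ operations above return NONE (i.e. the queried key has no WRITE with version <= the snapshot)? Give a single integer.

v1: WRITE a=38  (a history now [(1, 38)])
READ a @v1: history=[(1, 38)] -> pick v1 -> 38
READ c @v1: history=[] -> no version <= 1 -> NONE
READ b @v1: history=[] -> no version <= 1 -> NONE
READ b @v1: history=[] -> no version <= 1 -> NONE
v2: WRITE c=8  (c history now [(2, 8)])
READ b @v1: history=[] -> no version <= 1 -> NONE
v3: WRITE b=1  (b history now [(3, 1)])
v4: WRITE a=45  (a history now [(1, 38), (4, 45)])
READ c @v1: history=[(2, 8)] -> no version <= 1 -> NONE
READ c @v2: history=[(2, 8)] -> pick v2 -> 8
READ b @v1: history=[(3, 1)] -> no version <= 1 -> NONE
READ c @v4: history=[(2, 8)] -> pick v2 -> 8
v5: WRITE b=7  (b history now [(3, 1), (5, 7)])
v6: WRITE b=30  (b history now [(3, 1), (5, 7), (6, 30)])
Read results in order: ['38', 'NONE', 'NONE', 'NONE', 'NONE', 'NONE', '8', 'NONE', '8']
NONE count = 6

Answer: 6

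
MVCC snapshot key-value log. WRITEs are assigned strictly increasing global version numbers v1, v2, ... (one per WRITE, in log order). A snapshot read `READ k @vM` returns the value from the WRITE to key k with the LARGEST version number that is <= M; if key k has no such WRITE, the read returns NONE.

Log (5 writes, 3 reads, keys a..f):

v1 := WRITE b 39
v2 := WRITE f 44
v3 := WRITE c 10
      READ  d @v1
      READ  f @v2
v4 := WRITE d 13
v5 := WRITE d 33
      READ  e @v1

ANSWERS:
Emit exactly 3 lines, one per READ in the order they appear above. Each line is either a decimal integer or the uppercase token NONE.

Answer: NONE
44
NONE

Derivation:
v1: WRITE b=39  (b history now [(1, 39)])
v2: WRITE f=44  (f history now [(2, 44)])
v3: WRITE c=10  (c history now [(3, 10)])
READ d @v1: history=[] -> no version <= 1 -> NONE
READ f @v2: history=[(2, 44)] -> pick v2 -> 44
v4: WRITE d=13  (d history now [(4, 13)])
v5: WRITE d=33  (d history now [(4, 13), (5, 33)])
READ e @v1: history=[] -> no version <= 1 -> NONE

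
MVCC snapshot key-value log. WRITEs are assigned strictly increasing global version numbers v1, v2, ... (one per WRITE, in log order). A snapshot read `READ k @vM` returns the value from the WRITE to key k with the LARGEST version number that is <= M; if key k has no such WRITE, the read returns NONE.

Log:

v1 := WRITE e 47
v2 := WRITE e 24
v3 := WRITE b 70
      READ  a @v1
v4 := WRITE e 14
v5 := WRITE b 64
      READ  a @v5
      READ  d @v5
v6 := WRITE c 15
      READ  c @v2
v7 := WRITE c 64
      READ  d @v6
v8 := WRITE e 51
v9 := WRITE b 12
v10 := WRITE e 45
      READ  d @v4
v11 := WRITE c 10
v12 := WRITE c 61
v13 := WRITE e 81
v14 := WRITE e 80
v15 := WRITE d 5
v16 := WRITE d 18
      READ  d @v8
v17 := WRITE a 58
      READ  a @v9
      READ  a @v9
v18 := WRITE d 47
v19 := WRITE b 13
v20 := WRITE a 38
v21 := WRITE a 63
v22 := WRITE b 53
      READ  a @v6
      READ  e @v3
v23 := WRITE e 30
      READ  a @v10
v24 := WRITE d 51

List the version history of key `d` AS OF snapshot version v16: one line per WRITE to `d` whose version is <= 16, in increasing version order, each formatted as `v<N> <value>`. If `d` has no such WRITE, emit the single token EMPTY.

Scan writes for key=d with version <= 16:
  v1 WRITE e 47 -> skip
  v2 WRITE e 24 -> skip
  v3 WRITE b 70 -> skip
  v4 WRITE e 14 -> skip
  v5 WRITE b 64 -> skip
  v6 WRITE c 15 -> skip
  v7 WRITE c 64 -> skip
  v8 WRITE e 51 -> skip
  v9 WRITE b 12 -> skip
  v10 WRITE e 45 -> skip
  v11 WRITE c 10 -> skip
  v12 WRITE c 61 -> skip
  v13 WRITE e 81 -> skip
  v14 WRITE e 80 -> skip
  v15 WRITE d 5 -> keep
  v16 WRITE d 18 -> keep
  v17 WRITE a 58 -> skip
  v18 WRITE d 47 -> drop (> snap)
  v19 WRITE b 13 -> skip
  v20 WRITE a 38 -> skip
  v21 WRITE a 63 -> skip
  v22 WRITE b 53 -> skip
  v23 WRITE e 30 -> skip
  v24 WRITE d 51 -> drop (> snap)
Collected: [(15, 5), (16, 18)]

Answer: v15 5
v16 18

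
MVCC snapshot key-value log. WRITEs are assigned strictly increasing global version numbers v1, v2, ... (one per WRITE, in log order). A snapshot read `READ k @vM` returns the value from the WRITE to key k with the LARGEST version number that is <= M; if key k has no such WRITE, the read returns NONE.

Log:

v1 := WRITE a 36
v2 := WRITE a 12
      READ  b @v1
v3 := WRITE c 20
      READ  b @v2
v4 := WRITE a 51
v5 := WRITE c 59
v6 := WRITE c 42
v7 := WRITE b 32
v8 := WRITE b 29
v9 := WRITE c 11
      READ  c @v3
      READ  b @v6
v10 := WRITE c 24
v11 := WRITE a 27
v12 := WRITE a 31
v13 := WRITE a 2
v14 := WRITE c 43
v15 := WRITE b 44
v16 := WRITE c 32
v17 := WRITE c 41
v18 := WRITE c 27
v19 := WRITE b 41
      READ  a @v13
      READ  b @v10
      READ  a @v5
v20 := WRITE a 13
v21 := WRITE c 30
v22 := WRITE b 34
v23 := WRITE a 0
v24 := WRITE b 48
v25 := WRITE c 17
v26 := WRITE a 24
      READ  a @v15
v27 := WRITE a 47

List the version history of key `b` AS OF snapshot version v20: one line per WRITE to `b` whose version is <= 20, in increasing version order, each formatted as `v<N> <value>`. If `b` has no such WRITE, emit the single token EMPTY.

Answer: v7 32
v8 29
v15 44
v19 41

Derivation:
Scan writes for key=b with version <= 20:
  v1 WRITE a 36 -> skip
  v2 WRITE a 12 -> skip
  v3 WRITE c 20 -> skip
  v4 WRITE a 51 -> skip
  v5 WRITE c 59 -> skip
  v6 WRITE c 42 -> skip
  v7 WRITE b 32 -> keep
  v8 WRITE b 29 -> keep
  v9 WRITE c 11 -> skip
  v10 WRITE c 24 -> skip
  v11 WRITE a 27 -> skip
  v12 WRITE a 31 -> skip
  v13 WRITE a 2 -> skip
  v14 WRITE c 43 -> skip
  v15 WRITE b 44 -> keep
  v16 WRITE c 32 -> skip
  v17 WRITE c 41 -> skip
  v18 WRITE c 27 -> skip
  v19 WRITE b 41 -> keep
  v20 WRITE a 13 -> skip
  v21 WRITE c 30 -> skip
  v22 WRITE b 34 -> drop (> snap)
  v23 WRITE a 0 -> skip
  v24 WRITE b 48 -> drop (> snap)
  v25 WRITE c 17 -> skip
  v26 WRITE a 24 -> skip
  v27 WRITE a 47 -> skip
Collected: [(7, 32), (8, 29), (15, 44), (19, 41)]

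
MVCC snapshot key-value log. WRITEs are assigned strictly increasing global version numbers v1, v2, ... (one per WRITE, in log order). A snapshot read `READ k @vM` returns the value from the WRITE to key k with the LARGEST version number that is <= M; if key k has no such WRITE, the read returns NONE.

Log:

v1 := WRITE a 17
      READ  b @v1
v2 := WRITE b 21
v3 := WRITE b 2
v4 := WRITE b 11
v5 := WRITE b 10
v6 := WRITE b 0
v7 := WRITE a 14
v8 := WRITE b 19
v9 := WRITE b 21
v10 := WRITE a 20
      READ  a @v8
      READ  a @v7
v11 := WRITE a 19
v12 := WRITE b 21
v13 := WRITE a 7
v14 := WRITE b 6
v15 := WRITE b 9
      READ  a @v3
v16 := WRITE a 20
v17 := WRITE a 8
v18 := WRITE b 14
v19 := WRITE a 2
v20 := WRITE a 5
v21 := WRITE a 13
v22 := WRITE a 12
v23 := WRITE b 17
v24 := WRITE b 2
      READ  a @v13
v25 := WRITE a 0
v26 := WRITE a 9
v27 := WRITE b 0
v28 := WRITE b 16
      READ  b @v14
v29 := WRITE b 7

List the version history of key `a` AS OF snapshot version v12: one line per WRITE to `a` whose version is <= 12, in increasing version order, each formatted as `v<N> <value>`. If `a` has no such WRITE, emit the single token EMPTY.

Scan writes for key=a with version <= 12:
  v1 WRITE a 17 -> keep
  v2 WRITE b 21 -> skip
  v3 WRITE b 2 -> skip
  v4 WRITE b 11 -> skip
  v5 WRITE b 10 -> skip
  v6 WRITE b 0 -> skip
  v7 WRITE a 14 -> keep
  v8 WRITE b 19 -> skip
  v9 WRITE b 21 -> skip
  v10 WRITE a 20 -> keep
  v11 WRITE a 19 -> keep
  v12 WRITE b 21 -> skip
  v13 WRITE a 7 -> drop (> snap)
  v14 WRITE b 6 -> skip
  v15 WRITE b 9 -> skip
  v16 WRITE a 20 -> drop (> snap)
  v17 WRITE a 8 -> drop (> snap)
  v18 WRITE b 14 -> skip
  v19 WRITE a 2 -> drop (> snap)
  v20 WRITE a 5 -> drop (> snap)
  v21 WRITE a 13 -> drop (> snap)
  v22 WRITE a 12 -> drop (> snap)
  v23 WRITE b 17 -> skip
  v24 WRITE b 2 -> skip
  v25 WRITE a 0 -> drop (> snap)
  v26 WRITE a 9 -> drop (> snap)
  v27 WRITE b 0 -> skip
  v28 WRITE b 16 -> skip
  v29 WRITE b 7 -> skip
Collected: [(1, 17), (7, 14), (10, 20), (11, 19)]

Answer: v1 17
v7 14
v10 20
v11 19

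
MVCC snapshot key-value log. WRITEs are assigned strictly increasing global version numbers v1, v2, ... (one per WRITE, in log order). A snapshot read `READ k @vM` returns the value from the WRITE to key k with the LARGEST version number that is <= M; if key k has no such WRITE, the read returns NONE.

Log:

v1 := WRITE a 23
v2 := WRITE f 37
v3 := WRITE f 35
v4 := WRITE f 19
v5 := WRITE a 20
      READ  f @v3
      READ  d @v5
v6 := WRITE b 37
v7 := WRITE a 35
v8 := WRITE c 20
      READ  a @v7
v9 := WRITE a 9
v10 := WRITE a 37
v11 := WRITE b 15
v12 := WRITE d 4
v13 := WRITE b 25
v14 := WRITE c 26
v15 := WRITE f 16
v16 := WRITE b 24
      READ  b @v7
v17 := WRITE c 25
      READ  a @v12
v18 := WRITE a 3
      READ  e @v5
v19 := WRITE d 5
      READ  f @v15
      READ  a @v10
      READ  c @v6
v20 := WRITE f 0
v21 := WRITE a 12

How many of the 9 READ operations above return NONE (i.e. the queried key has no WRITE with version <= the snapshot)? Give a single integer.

v1: WRITE a=23  (a history now [(1, 23)])
v2: WRITE f=37  (f history now [(2, 37)])
v3: WRITE f=35  (f history now [(2, 37), (3, 35)])
v4: WRITE f=19  (f history now [(2, 37), (3, 35), (4, 19)])
v5: WRITE a=20  (a history now [(1, 23), (5, 20)])
READ f @v3: history=[(2, 37), (3, 35), (4, 19)] -> pick v3 -> 35
READ d @v5: history=[] -> no version <= 5 -> NONE
v6: WRITE b=37  (b history now [(6, 37)])
v7: WRITE a=35  (a history now [(1, 23), (5, 20), (7, 35)])
v8: WRITE c=20  (c history now [(8, 20)])
READ a @v7: history=[(1, 23), (5, 20), (7, 35)] -> pick v7 -> 35
v9: WRITE a=9  (a history now [(1, 23), (5, 20), (7, 35), (9, 9)])
v10: WRITE a=37  (a history now [(1, 23), (5, 20), (7, 35), (9, 9), (10, 37)])
v11: WRITE b=15  (b history now [(6, 37), (11, 15)])
v12: WRITE d=4  (d history now [(12, 4)])
v13: WRITE b=25  (b history now [(6, 37), (11, 15), (13, 25)])
v14: WRITE c=26  (c history now [(8, 20), (14, 26)])
v15: WRITE f=16  (f history now [(2, 37), (3, 35), (4, 19), (15, 16)])
v16: WRITE b=24  (b history now [(6, 37), (11, 15), (13, 25), (16, 24)])
READ b @v7: history=[(6, 37), (11, 15), (13, 25), (16, 24)] -> pick v6 -> 37
v17: WRITE c=25  (c history now [(8, 20), (14, 26), (17, 25)])
READ a @v12: history=[(1, 23), (5, 20), (7, 35), (9, 9), (10, 37)] -> pick v10 -> 37
v18: WRITE a=3  (a history now [(1, 23), (5, 20), (7, 35), (9, 9), (10, 37), (18, 3)])
READ e @v5: history=[] -> no version <= 5 -> NONE
v19: WRITE d=5  (d history now [(12, 4), (19, 5)])
READ f @v15: history=[(2, 37), (3, 35), (4, 19), (15, 16)] -> pick v15 -> 16
READ a @v10: history=[(1, 23), (5, 20), (7, 35), (9, 9), (10, 37), (18, 3)] -> pick v10 -> 37
READ c @v6: history=[(8, 20), (14, 26), (17, 25)] -> no version <= 6 -> NONE
v20: WRITE f=0  (f history now [(2, 37), (3, 35), (4, 19), (15, 16), (20, 0)])
v21: WRITE a=12  (a history now [(1, 23), (5, 20), (7, 35), (9, 9), (10, 37), (18, 3), (21, 12)])
Read results in order: ['35', 'NONE', '35', '37', '37', 'NONE', '16', '37', 'NONE']
NONE count = 3

Answer: 3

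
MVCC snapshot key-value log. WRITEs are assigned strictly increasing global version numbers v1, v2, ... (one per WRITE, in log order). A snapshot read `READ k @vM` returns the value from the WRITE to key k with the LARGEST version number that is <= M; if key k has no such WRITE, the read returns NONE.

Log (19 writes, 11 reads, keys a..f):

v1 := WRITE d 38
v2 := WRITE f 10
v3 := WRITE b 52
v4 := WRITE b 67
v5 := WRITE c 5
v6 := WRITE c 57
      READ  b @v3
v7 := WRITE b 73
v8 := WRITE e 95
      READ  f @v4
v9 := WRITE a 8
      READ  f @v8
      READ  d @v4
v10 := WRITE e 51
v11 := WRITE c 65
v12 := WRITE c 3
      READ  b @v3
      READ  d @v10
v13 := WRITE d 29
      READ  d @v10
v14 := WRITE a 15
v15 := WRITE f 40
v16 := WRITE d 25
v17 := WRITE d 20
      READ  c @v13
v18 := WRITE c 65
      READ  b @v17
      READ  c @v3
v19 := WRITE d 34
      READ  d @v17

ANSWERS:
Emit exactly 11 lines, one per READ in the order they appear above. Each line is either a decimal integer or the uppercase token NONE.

v1: WRITE d=38  (d history now [(1, 38)])
v2: WRITE f=10  (f history now [(2, 10)])
v3: WRITE b=52  (b history now [(3, 52)])
v4: WRITE b=67  (b history now [(3, 52), (4, 67)])
v5: WRITE c=5  (c history now [(5, 5)])
v6: WRITE c=57  (c history now [(5, 5), (6, 57)])
READ b @v3: history=[(3, 52), (4, 67)] -> pick v3 -> 52
v7: WRITE b=73  (b history now [(3, 52), (4, 67), (7, 73)])
v8: WRITE e=95  (e history now [(8, 95)])
READ f @v4: history=[(2, 10)] -> pick v2 -> 10
v9: WRITE a=8  (a history now [(9, 8)])
READ f @v8: history=[(2, 10)] -> pick v2 -> 10
READ d @v4: history=[(1, 38)] -> pick v1 -> 38
v10: WRITE e=51  (e history now [(8, 95), (10, 51)])
v11: WRITE c=65  (c history now [(5, 5), (6, 57), (11, 65)])
v12: WRITE c=3  (c history now [(5, 5), (6, 57), (11, 65), (12, 3)])
READ b @v3: history=[(3, 52), (4, 67), (7, 73)] -> pick v3 -> 52
READ d @v10: history=[(1, 38)] -> pick v1 -> 38
v13: WRITE d=29  (d history now [(1, 38), (13, 29)])
READ d @v10: history=[(1, 38), (13, 29)] -> pick v1 -> 38
v14: WRITE a=15  (a history now [(9, 8), (14, 15)])
v15: WRITE f=40  (f history now [(2, 10), (15, 40)])
v16: WRITE d=25  (d history now [(1, 38), (13, 29), (16, 25)])
v17: WRITE d=20  (d history now [(1, 38), (13, 29), (16, 25), (17, 20)])
READ c @v13: history=[(5, 5), (6, 57), (11, 65), (12, 3)] -> pick v12 -> 3
v18: WRITE c=65  (c history now [(5, 5), (6, 57), (11, 65), (12, 3), (18, 65)])
READ b @v17: history=[(3, 52), (4, 67), (7, 73)] -> pick v7 -> 73
READ c @v3: history=[(5, 5), (6, 57), (11, 65), (12, 3), (18, 65)] -> no version <= 3 -> NONE
v19: WRITE d=34  (d history now [(1, 38), (13, 29), (16, 25), (17, 20), (19, 34)])
READ d @v17: history=[(1, 38), (13, 29), (16, 25), (17, 20), (19, 34)] -> pick v17 -> 20

Answer: 52
10
10
38
52
38
38
3
73
NONE
20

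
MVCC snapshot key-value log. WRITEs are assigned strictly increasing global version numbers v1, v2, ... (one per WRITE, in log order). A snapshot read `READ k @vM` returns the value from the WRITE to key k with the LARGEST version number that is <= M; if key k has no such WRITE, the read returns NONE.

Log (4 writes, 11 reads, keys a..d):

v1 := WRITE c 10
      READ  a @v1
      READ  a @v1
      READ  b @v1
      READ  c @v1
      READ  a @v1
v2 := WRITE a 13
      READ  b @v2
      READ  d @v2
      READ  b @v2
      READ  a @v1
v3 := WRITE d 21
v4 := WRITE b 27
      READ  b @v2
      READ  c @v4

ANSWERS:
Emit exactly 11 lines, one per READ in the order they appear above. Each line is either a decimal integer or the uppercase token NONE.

Answer: NONE
NONE
NONE
10
NONE
NONE
NONE
NONE
NONE
NONE
10

Derivation:
v1: WRITE c=10  (c history now [(1, 10)])
READ a @v1: history=[] -> no version <= 1 -> NONE
READ a @v1: history=[] -> no version <= 1 -> NONE
READ b @v1: history=[] -> no version <= 1 -> NONE
READ c @v1: history=[(1, 10)] -> pick v1 -> 10
READ a @v1: history=[] -> no version <= 1 -> NONE
v2: WRITE a=13  (a history now [(2, 13)])
READ b @v2: history=[] -> no version <= 2 -> NONE
READ d @v2: history=[] -> no version <= 2 -> NONE
READ b @v2: history=[] -> no version <= 2 -> NONE
READ a @v1: history=[(2, 13)] -> no version <= 1 -> NONE
v3: WRITE d=21  (d history now [(3, 21)])
v4: WRITE b=27  (b history now [(4, 27)])
READ b @v2: history=[(4, 27)] -> no version <= 2 -> NONE
READ c @v4: history=[(1, 10)] -> pick v1 -> 10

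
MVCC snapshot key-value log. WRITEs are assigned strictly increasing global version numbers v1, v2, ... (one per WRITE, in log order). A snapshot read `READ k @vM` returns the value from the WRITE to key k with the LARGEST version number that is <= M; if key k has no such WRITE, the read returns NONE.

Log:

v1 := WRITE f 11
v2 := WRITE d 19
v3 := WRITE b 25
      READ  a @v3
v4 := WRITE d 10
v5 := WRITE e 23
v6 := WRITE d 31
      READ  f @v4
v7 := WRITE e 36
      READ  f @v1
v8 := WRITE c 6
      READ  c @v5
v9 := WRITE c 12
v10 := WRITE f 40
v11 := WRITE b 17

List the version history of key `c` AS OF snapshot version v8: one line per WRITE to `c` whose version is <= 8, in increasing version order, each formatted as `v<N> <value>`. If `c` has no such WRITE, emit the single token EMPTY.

Answer: v8 6

Derivation:
Scan writes for key=c with version <= 8:
  v1 WRITE f 11 -> skip
  v2 WRITE d 19 -> skip
  v3 WRITE b 25 -> skip
  v4 WRITE d 10 -> skip
  v5 WRITE e 23 -> skip
  v6 WRITE d 31 -> skip
  v7 WRITE e 36 -> skip
  v8 WRITE c 6 -> keep
  v9 WRITE c 12 -> drop (> snap)
  v10 WRITE f 40 -> skip
  v11 WRITE b 17 -> skip
Collected: [(8, 6)]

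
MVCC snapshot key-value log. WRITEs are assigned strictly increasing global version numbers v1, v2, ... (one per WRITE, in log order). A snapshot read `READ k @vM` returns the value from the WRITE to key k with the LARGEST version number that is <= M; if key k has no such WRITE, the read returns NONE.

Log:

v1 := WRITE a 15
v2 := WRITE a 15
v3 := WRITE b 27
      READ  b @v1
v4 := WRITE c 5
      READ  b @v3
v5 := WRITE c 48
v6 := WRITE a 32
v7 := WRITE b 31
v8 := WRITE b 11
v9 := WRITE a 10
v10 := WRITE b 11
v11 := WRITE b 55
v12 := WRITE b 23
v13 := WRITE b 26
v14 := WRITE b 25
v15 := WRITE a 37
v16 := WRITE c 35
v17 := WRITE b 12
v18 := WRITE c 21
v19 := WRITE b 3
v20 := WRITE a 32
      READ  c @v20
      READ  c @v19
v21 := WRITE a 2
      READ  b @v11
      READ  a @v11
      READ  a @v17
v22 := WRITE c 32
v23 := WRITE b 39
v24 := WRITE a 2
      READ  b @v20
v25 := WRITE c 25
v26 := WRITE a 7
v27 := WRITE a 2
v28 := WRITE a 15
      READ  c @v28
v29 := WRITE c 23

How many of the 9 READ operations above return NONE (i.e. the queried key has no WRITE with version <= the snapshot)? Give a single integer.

v1: WRITE a=15  (a history now [(1, 15)])
v2: WRITE a=15  (a history now [(1, 15), (2, 15)])
v3: WRITE b=27  (b history now [(3, 27)])
READ b @v1: history=[(3, 27)] -> no version <= 1 -> NONE
v4: WRITE c=5  (c history now [(4, 5)])
READ b @v3: history=[(3, 27)] -> pick v3 -> 27
v5: WRITE c=48  (c history now [(4, 5), (5, 48)])
v6: WRITE a=32  (a history now [(1, 15), (2, 15), (6, 32)])
v7: WRITE b=31  (b history now [(3, 27), (7, 31)])
v8: WRITE b=11  (b history now [(3, 27), (7, 31), (8, 11)])
v9: WRITE a=10  (a history now [(1, 15), (2, 15), (6, 32), (9, 10)])
v10: WRITE b=11  (b history now [(3, 27), (7, 31), (8, 11), (10, 11)])
v11: WRITE b=55  (b history now [(3, 27), (7, 31), (8, 11), (10, 11), (11, 55)])
v12: WRITE b=23  (b history now [(3, 27), (7, 31), (8, 11), (10, 11), (11, 55), (12, 23)])
v13: WRITE b=26  (b history now [(3, 27), (7, 31), (8, 11), (10, 11), (11, 55), (12, 23), (13, 26)])
v14: WRITE b=25  (b history now [(3, 27), (7, 31), (8, 11), (10, 11), (11, 55), (12, 23), (13, 26), (14, 25)])
v15: WRITE a=37  (a history now [(1, 15), (2, 15), (6, 32), (9, 10), (15, 37)])
v16: WRITE c=35  (c history now [(4, 5), (5, 48), (16, 35)])
v17: WRITE b=12  (b history now [(3, 27), (7, 31), (8, 11), (10, 11), (11, 55), (12, 23), (13, 26), (14, 25), (17, 12)])
v18: WRITE c=21  (c history now [(4, 5), (5, 48), (16, 35), (18, 21)])
v19: WRITE b=3  (b history now [(3, 27), (7, 31), (8, 11), (10, 11), (11, 55), (12, 23), (13, 26), (14, 25), (17, 12), (19, 3)])
v20: WRITE a=32  (a history now [(1, 15), (2, 15), (6, 32), (9, 10), (15, 37), (20, 32)])
READ c @v20: history=[(4, 5), (5, 48), (16, 35), (18, 21)] -> pick v18 -> 21
READ c @v19: history=[(4, 5), (5, 48), (16, 35), (18, 21)] -> pick v18 -> 21
v21: WRITE a=2  (a history now [(1, 15), (2, 15), (6, 32), (9, 10), (15, 37), (20, 32), (21, 2)])
READ b @v11: history=[(3, 27), (7, 31), (8, 11), (10, 11), (11, 55), (12, 23), (13, 26), (14, 25), (17, 12), (19, 3)] -> pick v11 -> 55
READ a @v11: history=[(1, 15), (2, 15), (6, 32), (9, 10), (15, 37), (20, 32), (21, 2)] -> pick v9 -> 10
READ a @v17: history=[(1, 15), (2, 15), (6, 32), (9, 10), (15, 37), (20, 32), (21, 2)] -> pick v15 -> 37
v22: WRITE c=32  (c history now [(4, 5), (5, 48), (16, 35), (18, 21), (22, 32)])
v23: WRITE b=39  (b history now [(3, 27), (7, 31), (8, 11), (10, 11), (11, 55), (12, 23), (13, 26), (14, 25), (17, 12), (19, 3), (23, 39)])
v24: WRITE a=2  (a history now [(1, 15), (2, 15), (6, 32), (9, 10), (15, 37), (20, 32), (21, 2), (24, 2)])
READ b @v20: history=[(3, 27), (7, 31), (8, 11), (10, 11), (11, 55), (12, 23), (13, 26), (14, 25), (17, 12), (19, 3), (23, 39)] -> pick v19 -> 3
v25: WRITE c=25  (c history now [(4, 5), (5, 48), (16, 35), (18, 21), (22, 32), (25, 25)])
v26: WRITE a=7  (a history now [(1, 15), (2, 15), (6, 32), (9, 10), (15, 37), (20, 32), (21, 2), (24, 2), (26, 7)])
v27: WRITE a=2  (a history now [(1, 15), (2, 15), (6, 32), (9, 10), (15, 37), (20, 32), (21, 2), (24, 2), (26, 7), (27, 2)])
v28: WRITE a=15  (a history now [(1, 15), (2, 15), (6, 32), (9, 10), (15, 37), (20, 32), (21, 2), (24, 2), (26, 7), (27, 2), (28, 15)])
READ c @v28: history=[(4, 5), (5, 48), (16, 35), (18, 21), (22, 32), (25, 25)] -> pick v25 -> 25
v29: WRITE c=23  (c history now [(4, 5), (5, 48), (16, 35), (18, 21), (22, 32), (25, 25), (29, 23)])
Read results in order: ['NONE', '27', '21', '21', '55', '10', '37', '3', '25']
NONE count = 1

Answer: 1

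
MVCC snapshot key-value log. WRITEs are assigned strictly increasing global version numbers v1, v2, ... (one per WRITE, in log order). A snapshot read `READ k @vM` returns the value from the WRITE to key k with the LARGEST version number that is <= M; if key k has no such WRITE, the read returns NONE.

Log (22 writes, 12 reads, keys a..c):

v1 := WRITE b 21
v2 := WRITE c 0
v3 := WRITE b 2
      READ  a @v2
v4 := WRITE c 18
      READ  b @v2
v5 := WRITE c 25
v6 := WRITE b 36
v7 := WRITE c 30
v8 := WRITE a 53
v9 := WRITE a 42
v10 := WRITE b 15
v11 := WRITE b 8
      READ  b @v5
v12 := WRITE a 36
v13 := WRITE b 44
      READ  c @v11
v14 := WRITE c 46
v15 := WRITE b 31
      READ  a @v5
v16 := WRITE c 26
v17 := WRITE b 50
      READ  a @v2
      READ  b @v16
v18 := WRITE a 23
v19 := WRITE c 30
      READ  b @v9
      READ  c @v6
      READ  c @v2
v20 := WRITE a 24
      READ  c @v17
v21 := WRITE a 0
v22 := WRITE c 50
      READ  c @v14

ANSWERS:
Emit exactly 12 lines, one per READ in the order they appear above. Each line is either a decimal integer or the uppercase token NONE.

v1: WRITE b=21  (b history now [(1, 21)])
v2: WRITE c=0  (c history now [(2, 0)])
v3: WRITE b=2  (b history now [(1, 21), (3, 2)])
READ a @v2: history=[] -> no version <= 2 -> NONE
v4: WRITE c=18  (c history now [(2, 0), (4, 18)])
READ b @v2: history=[(1, 21), (3, 2)] -> pick v1 -> 21
v5: WRITE c=25  (c history now [(2, 0), (4, 18), (5, 25)])
v6: WRITE b=36  (b history now [(1, 21), (3, 2), (6, 36)])
v7: WRITE c=30  (c history now [(2, 0), (4, 18), (5, 25), (7, 30)])
v8: WRITE a=53  (a history now [(8, 53)])
v9: WRITE a=42  (a history now [(8, 53), (9, 42)])
v10: WRITE b=15  (b history now [(1, 21), (3, 2), (6, 36), (10, 15)])
v11: WRITE b=8  (b history now [(1, 21), (3, 2), (6, 36), (10, 15), (11, 8)])
READ b @v5: history=[(1, 21), (3, 2), (6, 36), (10, 15), (11, 8)] -> pick v3 -> 2
v12: WRITE a=36  (a history now [(8, 53), (9, 42), (12, 36)])
v13: WRITE b=44  (b history now [(1, 21), (3, 2), (6, 36), (10, 15), (11, 8), (13, 44)])
READ c @v11: history=[(2, 0), (4, 18), (5, 25), (7, 30)] -> pick v7 -> 30
v14: WRITE c=46  (c history now [(2, 0), (4, 18), (5, 25), (7, 30), (14, 46)])
v15: WRITE b=31  (b history now [(1, 21), (3, 2), (6, 36), (10, 15), (11, 8), (13, 44), (15, 31)])
READ a @v5: history=[(8, 53), (9, 42), (12, 36)] -> no version <= 5 -> NONE
v16: WRITE c=26  (c history now [(2, 0), (4, 18), (5, 25), (7, 30), (14, 46), (16, 26)])
v17: WRITE b=50  (b history now [(1, 21), (3, 2), (6, 36), (10, 15), (11, 8), (13, 44), (15, 31), (17, 50)])
READ a @v2: history=[(8, 53), (9, 42), (12, 36)] -> no version <= 2 -> NONE
READ b @v16: history=[(1, 21), (3, 2), (6, 36), (10, 15), (11, 8), (13, 44), (15, 31), (17, 50)] -> pick v15 -> 31
v18: WRITE a=23  (a history now [(8, 53), (9, 42), (12, 36), (18, 23)])
v19: WRITE c=30  (c history now [(2, 0), (4, 18), (5, 25), (7, 30), (14, 46), (16, 26), (19, 30)])
READ b @v9: history=[(1, 21), (3, 2), (6, 36), (10, 15), (11, 8), (13, 44), (15, 31), (17, 50)] -> pick v6 -> 36
READ c @v6: history=[(2, 0), (4, 18), (5, 25), (7, 30), (14, 46), (16, 26), (19, 30)] -> pick v5 -> 25
READ c @v2: history=[(2, 0), (4, 18), (5, 25), (7, 30), (14, 46), (16, 26), (19, 30)] -> pick v2 -> 0
v20: WRITE a=24  (a history now [(8, 53), (9, 42), (12, 36), (18, 23), (20, 24)])
READ c @v17: history=[(2, 0), (4, 18), (5, 25), (7, 30), (14, 46), (16, 26), (19, 30)] -> pick v16 -> 26
v21: WRITE a=0  (a history now [(8, 53), (9, 42), (12, 36), (18, 23), (20, 24), (21, 0)])
v22: WRITE c=50  (c history now [(2, 0), (4, 18), (5, 25), (7, 30), (14, 46), (16, 26), (19, 30), (22, 50)])
READ c @v14: history=[(2, 0), (4, 18), (5, 25), (7, 30), (14, 46), (16, 26), (19, 30), (22, 50)] -> pick v14 -> 46

Answer: NONE
21
2
30
NONE
NONE
31
36
25
0
26
46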